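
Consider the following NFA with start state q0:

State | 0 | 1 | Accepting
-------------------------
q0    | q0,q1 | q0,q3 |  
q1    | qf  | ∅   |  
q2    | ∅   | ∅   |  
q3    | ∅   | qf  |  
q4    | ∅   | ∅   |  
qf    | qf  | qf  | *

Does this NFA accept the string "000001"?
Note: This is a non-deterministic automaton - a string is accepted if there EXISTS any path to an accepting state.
Track the set of states the NFA could be in: start {q0}
Read '0': {q0} → {q0, q1}
Read '0': {q0, q1} → {q0, q1, qf}
Read '0': {q0, q1, qf} → {q0, q1, qf}
Read '0': {q0, q1, qf} → {q0, q1, qf}
Read '0': {q0, q1, qf} → {q0, q1, qf}
Read '1': {q0, q1, qf} → {q0, q3, qf}
Final set {q0, q3, qf} contains accepting state(s) {qf} → accepted.

Final answer: Yes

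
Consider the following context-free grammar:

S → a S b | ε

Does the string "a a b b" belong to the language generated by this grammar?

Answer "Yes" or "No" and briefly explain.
A derivation exists: S ⇒ a S b ⇒ a a S b b ⇒ a a b b (using S → a S b twice, then S → ε).

Final answer: Yes - a valid derivation exists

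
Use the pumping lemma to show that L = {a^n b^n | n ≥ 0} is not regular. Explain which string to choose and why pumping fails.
Language: L = {a^n b^n | n ≥ 0} (equal numbers of a's followed by b's)
Step 1: Assume for contradiction that L is regular, with pumping length p.
Step 2: Choose s = a^p b^p. Then s ∈ L (it has p a's followed by p b's) and |s| ≥ p.
Step 3: Consider any decomposition s = xyz with |xy| ≤ p and |y| > 0. Since |xy| ≤ p and the first p symbols of s are all a's, y = a^k for some k with 1 ≤ k ≤ p.
Step 4: Pumping up (i = 2): xy²z = a^(p+k) b^p, which has more a's than b's, so xy²z ∉ L.
This contradicts the pumping lemma, so L is not regular.

Final answer: Choose s = a^p b^p. Since |xy| ≤ p, y = a^k with k ≥ 1. Then xy²z = a^(p+k) b^p ∉ L.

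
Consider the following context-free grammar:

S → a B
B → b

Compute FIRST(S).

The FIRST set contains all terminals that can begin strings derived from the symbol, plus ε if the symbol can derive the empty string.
S has the single production S → a B, whose right-hand side begins with the terminal a. So FIRST(S) = {a}.

Final answer: {a}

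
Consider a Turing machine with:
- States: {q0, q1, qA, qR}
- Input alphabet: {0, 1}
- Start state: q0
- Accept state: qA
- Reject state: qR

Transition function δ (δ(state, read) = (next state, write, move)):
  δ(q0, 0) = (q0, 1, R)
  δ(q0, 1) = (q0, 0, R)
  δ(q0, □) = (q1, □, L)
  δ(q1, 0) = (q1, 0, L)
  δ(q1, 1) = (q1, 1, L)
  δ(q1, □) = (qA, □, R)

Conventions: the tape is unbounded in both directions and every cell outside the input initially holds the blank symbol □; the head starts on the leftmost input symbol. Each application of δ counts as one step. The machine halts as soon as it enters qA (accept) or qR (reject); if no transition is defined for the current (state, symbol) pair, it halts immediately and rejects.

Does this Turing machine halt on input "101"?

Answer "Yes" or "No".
Step 0: [q0]101 (head at position 0)
Step 1: δ(q0, 1) = (q0, 0, R)  ⊢  0[q0]01 (head at position 1)
Step 2: δ(q0, 0) = (q0, 1, R)  ⊢  01[q0]1 (head at position 2)
Step 3: δ(q0, 1) = (q0, 0, R)  ⊢  010[q0]□ (head at position 3)
Step 4: δ(q0, □) = (q1, □, L)  ⊢  01[q1]0□ (head at position 2)
Step 5: δ(q1, 0) = (q1, 0, L)  ⊢  0[q1]10□ (head at position 1)
Step 6: δ(q1, 1) = (q1, 1, L)  ⊢  [q1]010□ (head at position 0)
Step 7: δ(q1, 0) = (q1, 0, L)  ⊢  [q1]□010□ (head at position -1)
Step 8: δ(q1, □) = (qA, □, R)  ⊢  □[qA]010□ (head at position 0)
The machine is in qA, so it halts and accepts.
It halts after 8 steps.

Final answer: Yes - halts after 8 steps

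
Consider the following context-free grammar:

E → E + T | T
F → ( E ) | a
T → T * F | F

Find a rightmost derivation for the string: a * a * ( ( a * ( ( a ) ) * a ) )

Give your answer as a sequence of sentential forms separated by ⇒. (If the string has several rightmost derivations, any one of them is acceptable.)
Start with E.
Step 1: the rightmost non-terminal is E; apply E → T:  T
Step 2: the rightmost non-terminal is T; apply T → T * F:  T * F
Step 3: the rightmost non-terminal is F; apply F → ( E ):  T * ( E )
Step 4: the rightmost non-terminal is E; apply E → T:  T * ( T )
Step 5: the rightmost non-terminal is T; apply T → F:  T * ( F )
Step 6: the rightmost non-terminal is F; apply F → ( E ):  T * ( ( E ) )
Step 7: the rightmost non-terminal is E; apply E → T:  T * ( ( T ) )
Step 8: the rightmost non-terminal is T; apply T → T * F:  T * ( ( T * F ) )
Step 9: the rightmost non-terminal is F; apply F → a:  T * ( ( T * a ) )
Step 10: the rightmost non-terminal is T; apply T → T * F:  T * ( ( T * F * a ) )
Step 11: the rightmost non-terminal is F; apply F → ( E ):  T * ( ( T * ( E ) * a ) )
Step 12: the rightmost non-terminal is E; apply E → T:  T * ( ( T * ( T ) * a ) )
Step 13: the rightmost non-terminal is T; apply T → F:  T * ( ( T * ( F ) * a ) )
Step 14: the rightmost non-terminal is F; apply F → ( E ):  T * ( ( T * ( ( E ) ) * a ) )
Step 15: the rightmost non-terminal is E; apply E → T:  T * ( ( T * ( ( T ) ) * a ) )
Step 16: the rightmost non-terminal is T; apply T → F:  T * ( ( T * ( ( F ) ) * a ) )
Step 17: the rightmost non-terminal is F; apply F → a:  T * ( ( T * ( ( a ) ) * a ) )
Step 18: the rightmost non-terminal is T; apply T → F:  T * ( ( F * ( ( a ) ) * a ) )
Step 19: the rightmost non-terminal is F; apply F → a:  T * ( ( a * ( ( a ) ) * a ) )
Step 20: the rightmost non-terminal is T; apply T → T * F:  T * F * ( ( a * ( ( a ) ) * a ) )
Step 21: the rightmost non-terminal is F; apply F → a:  T * a * ( ( a * ( ( a ) ) * a ) )
Step 22: the rightmost non-terminal is T; apply T → F:  F * a * ( ( a * ( ( a ) ) * a ) )
Step 23: the rightmost non-terminal is F; apply F → a:  a * a * ( ( a * ( ( a ) ) * a ) )

Final answer: E ⇒ T ⇒ T * F ⇒ T * ( E ) ⇒ T * ( T ) ⇒ T * ( F ) ⇒ T * ( ( E ) ) ⇒ T * ( ( T ) ) ⇒ T * ( ( T * F ) ) ⇒ T * ( ( T * a ) ) ⇒ T * ( ( T * F * a ) ) ⇒ T * ( ( T * ( E ) * a ) ) ⇒ T * ( ( T * ( T ) * a ) ) ⇒ T * ( ( T * ( F ) * a ) ) ⇒ T * ( ( T * ( ( E ) ) * a ) ) ⇒ T * ( ( T * ( ( T ) ) * a ) ) ⇒ T * ( ( T * ( ( F ) ) * a ) ) ⇒ T * ( ( T * ( ( a ) ) * a ) ) ⇒ T * ( ( F * ( ( a ) ) * a ) ) ⇒ T * ( ( a * ( ( a ) ) * a ) ) ⇒ T * F * ( ( a * ( ( a ) ) * a ) ) ⇒ T * a * ( ( a * ( ( a ) ) * a ) ) ⇒ F * a * ( ( a * ( ( a ) ) * a ) ) ⇒ a * a * ( ( a * ( ( a ) ) * a ) )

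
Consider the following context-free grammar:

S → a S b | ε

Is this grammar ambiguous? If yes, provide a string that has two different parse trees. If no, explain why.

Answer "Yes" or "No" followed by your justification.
At every step exactly one production applies: if the remaining string to generate is non-empty it starts with a and ends with b, forcing S → a S b; if it is empty, S → ε is forced. Hence each string a^n b^n has exactly one derivation (S → a S b applied n times, then S → ε) and one parse tree.

Final answer: No - the grammar is unambiguous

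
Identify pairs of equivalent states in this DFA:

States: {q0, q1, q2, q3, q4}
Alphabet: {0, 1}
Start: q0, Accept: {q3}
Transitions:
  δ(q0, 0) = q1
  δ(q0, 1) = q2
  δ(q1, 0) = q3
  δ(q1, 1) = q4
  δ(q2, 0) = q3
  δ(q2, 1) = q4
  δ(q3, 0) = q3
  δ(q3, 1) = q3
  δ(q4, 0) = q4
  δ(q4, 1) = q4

Using the table-filling algorithm:
Round 0 – mark pairs where exactly one state is accepting: (q0,q3), (q1,q3), (q2,q3), (q3,q4)
Round 1 – newly marked: (q0,q1) [on 0: q1 vs q3, already marked]; (q0,q2) [on 0: q1 vs q3, already marked]; (q1,q4) [on 0: q3 vs q4, already marked]; (q2,q4) [on 0: q3 vs q4, already marked]
Round 2 – newly marked: (q0,q4) [on 0: q1 vs q4, already marked]
No further pairs can be marked.
(q1, q2) unmarked: δ(q1,0)=q3, δ(q2,0)=q3; δ(q1,1)=q4, δ(q2,1)=q4 → equivalent
Equivalent pairs: (q1, q2)

Final answer: Equivalent pairs: (q1, q2)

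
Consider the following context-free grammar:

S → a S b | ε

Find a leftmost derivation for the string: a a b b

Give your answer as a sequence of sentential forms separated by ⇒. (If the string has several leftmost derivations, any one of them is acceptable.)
Start with S.
Step 1: the leftmost non-terminal is S; apply S → a S b:  a S b
Step 2: the leftmost non-terminal is S; apply S → a S b:  a a S b b
Step 3: the leftmost non-terminal is S; apply S → ε:  a a b b

Final answer: S ⇒ a S b ⇒ a a S b b ⇒ a a b b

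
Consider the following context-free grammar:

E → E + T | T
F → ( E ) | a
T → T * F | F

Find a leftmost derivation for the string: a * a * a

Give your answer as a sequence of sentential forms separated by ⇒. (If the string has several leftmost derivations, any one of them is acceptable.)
Start with E.
Step 1: the leftmost non-terminal is E; apply E → T:  T
Step 2: the leftmost non-terminal is T; apply T → T * F:  T * F
Step 3: the leftmost non-terminal is T; apply T → T * F:  T * F * F
Step 4: the leftmost non-terminal is T; apply T → F:  F * F * F
Step 5: the leftmost non-terminal is F; apply F → a:  a * F * F
Step 6: the leftmost non-terminal is F; apply F → a:  a * a * F
Step 7: the leftmost non-terminal is F; apply F → a:  a * a * a

Final answer: E ⇒ T ⇒ T * F ⇒ T * F * F ⇒ F * F * F ⇒ a * F * F ⇒ a * a * F ⇒ a * a * a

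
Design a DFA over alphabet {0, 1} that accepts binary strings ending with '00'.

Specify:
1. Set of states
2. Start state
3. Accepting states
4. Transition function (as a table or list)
One valid DFA (any DFA recognizing the same language is acceptable):
States: {q0, q1, q2}
Start: q0
Accepting: {q2}
Transitions (accepting states marked with *):
State | 0 | 1 | Accepting
-------------------------
q0    | q1 | q0 |  
q1    | q2 | q0 |  
q2    | q2 | q0 | *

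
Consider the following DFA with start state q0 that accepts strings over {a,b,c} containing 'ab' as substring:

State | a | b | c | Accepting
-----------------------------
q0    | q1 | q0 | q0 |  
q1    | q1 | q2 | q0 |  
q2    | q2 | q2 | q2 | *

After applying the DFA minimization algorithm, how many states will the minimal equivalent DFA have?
All 3 states are reachable from q0, so none can be removed as unreachable.
Table-filling: first mark every (accepting, non-accepting) pair as distinguishable (accepting: {q2}; non-accepting: {q0, q1}).
Round 1: (q0, q1) on 'b' go to q0 and q2, already distinguishable → mark.
Every pair of states is distinguishable, so the DFA is already minimal.
Equivalence classes: {q0}, {q1}, {q2} → 3 states.

Final answer: 3 states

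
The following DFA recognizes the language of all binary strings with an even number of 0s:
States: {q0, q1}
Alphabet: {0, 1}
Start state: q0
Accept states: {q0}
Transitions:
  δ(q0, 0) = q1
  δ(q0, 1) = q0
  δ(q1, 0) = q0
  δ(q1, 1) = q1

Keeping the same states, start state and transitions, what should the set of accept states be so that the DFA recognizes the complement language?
The DFA is complete (every state has a transition on every symbol), so the complement
is recognized by the same DFA with accepting and non-accepting states swapped.
Original accept states: {q0}
Complement accept states = All states - Original accept states
= {q0, q1} - {q0}
= {q1}
Complement language: strings with an ODD number of 0s

Final answer: {q1}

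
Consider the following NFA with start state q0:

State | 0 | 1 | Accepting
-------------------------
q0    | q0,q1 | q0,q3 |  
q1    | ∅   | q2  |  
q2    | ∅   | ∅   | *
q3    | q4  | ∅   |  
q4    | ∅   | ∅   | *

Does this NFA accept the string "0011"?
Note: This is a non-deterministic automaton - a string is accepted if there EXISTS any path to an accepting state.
Track the set of states the NFA could be in: start {q0}
Read '0': {q0} → {q0, q1}
Read '0': {q0, q1} → {q0, q1}
Read '1': {q0, q1} → {q0, q2, q3}
Read '1': {q0, q2, q3} → {q0, q3}
Final set {q0, q3} contains no accepting state → rejected.

Final answer: No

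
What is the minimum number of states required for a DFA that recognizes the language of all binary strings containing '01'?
Language: binary strings containing '01'
Lower bound (Myhill–Nerode): the prefixes ε, 0, 01 are pairwise distinguishable:
  ε vs 01: suffix ε distinguishes them (ε is rejected, 01 is accepted)
  0 vs 01: suffix ε distinguishes them (0 is rejected, 01 is accepted)
  ε vs 0: suffix 1 distinguishes them (ε·1 = 1 is rejected, 0·1 = 01 is accepted)
So any DFA needs at least 3 states.
Upper bound: a DFA with 3 states exists (one state per class above: 'no progress', 'last symbol 0', and 'seen 01' (accepting sink)).
Minimum states: 3

Final answer: 3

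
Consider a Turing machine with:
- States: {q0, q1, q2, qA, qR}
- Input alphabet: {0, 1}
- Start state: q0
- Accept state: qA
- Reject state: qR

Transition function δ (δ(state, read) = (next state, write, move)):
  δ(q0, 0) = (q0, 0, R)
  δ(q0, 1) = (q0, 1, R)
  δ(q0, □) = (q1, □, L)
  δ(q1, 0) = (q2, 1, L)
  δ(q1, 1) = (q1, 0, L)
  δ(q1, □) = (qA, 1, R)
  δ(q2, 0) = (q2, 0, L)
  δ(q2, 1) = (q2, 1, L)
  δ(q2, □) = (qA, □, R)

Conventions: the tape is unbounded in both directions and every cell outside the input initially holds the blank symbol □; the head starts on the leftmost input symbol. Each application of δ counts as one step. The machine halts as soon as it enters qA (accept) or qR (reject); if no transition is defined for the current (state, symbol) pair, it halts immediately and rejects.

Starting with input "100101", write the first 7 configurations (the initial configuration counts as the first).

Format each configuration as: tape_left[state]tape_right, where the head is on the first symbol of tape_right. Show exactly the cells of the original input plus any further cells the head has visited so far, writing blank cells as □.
Step 0: [q0]100101 (head at position 0)
Step 1: δ(q0, 1) = (q0, 1, R)  ⊢  1[q0]00101 (head at position 1)
Step 2: δ(q0, 0) = (q0, 0, R)  ⊢  10[q0]0101 (head at position 2)
Step 3: δ(q0, 0) = (q0, 0, R)  ⊢  100[q0]101 (head at position 3)
Step 4: δ(q0, 1) = (q0, 1, R)  ⊢  1001[q0]01 (head at position 4)
Step 5: δ(q0, 0) = (q0, 0, R)  ⊢  10010[q0]1 (head at position 5)
Step 6: δ(q0, 1) = (q0, 1, R)  ⊢  100101[q0]□ (head at position 6)

Final answer: [q0]100101 ⊢ 1[q0]00101 ⊢ 10[q0]0101 ⊢ 100[q0]101 ⊢ 1001[q0]01 ⊢ 10010[q0]1 ⊢ 100101[q0]□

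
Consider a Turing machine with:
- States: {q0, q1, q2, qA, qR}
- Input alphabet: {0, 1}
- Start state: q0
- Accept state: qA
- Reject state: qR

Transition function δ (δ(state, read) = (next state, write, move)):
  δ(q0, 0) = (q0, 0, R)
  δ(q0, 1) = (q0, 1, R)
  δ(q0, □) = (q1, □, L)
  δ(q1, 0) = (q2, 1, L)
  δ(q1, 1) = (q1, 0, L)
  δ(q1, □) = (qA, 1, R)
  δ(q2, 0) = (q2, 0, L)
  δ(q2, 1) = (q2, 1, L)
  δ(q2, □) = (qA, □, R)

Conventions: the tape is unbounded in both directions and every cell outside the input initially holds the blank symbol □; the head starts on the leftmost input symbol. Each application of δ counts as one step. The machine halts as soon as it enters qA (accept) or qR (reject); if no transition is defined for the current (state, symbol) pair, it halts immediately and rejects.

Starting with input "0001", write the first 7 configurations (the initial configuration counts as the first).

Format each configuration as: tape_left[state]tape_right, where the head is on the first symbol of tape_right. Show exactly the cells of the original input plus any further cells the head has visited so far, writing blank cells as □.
Step 0: [q0]0001 (head at position 0)
Step 1: δ(q0, 0) = (q0, 0, R)  ⊢  0[q0]001 (head at position 1)
Step 2: δ(q0, 0) = (q0, 0, R)  ⊢  00[q0]01 (head at position 2)
Step 3: δ(q0, 0) = (q0, 0, R)  ⊢  000[q0]1 (head at position 3)
Step 4: δ(q0, 1) = (q0, 1, R)  ⊢  0001[q0]□ (head at position 4)
Step 5: δ(q0, □) = (q1, □, L)  ⊢  000[q1]1□ (head at position 3)
Step 6: δ(q1, 1) = (q1, 0, L)  ⊢  00[q1]00□ (head at position 2)

Final answer: [q0]0001 ⊢ 0[q0]001 ⊢ 00[q0]01 ⊢ 000[q0]1 ⊢ 0001[q0]□ ⊢ 000[q1]1□ ⊢ 00[q1]00□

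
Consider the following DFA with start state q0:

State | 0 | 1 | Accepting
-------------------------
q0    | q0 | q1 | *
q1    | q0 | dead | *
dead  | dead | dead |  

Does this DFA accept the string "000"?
Start in q0.
Read '0': q0 → q0
Read '0': q0 → q0
Read '0': q0 → q0
Final state q0 is accepting, so the string is accepted.

Final answer: Yes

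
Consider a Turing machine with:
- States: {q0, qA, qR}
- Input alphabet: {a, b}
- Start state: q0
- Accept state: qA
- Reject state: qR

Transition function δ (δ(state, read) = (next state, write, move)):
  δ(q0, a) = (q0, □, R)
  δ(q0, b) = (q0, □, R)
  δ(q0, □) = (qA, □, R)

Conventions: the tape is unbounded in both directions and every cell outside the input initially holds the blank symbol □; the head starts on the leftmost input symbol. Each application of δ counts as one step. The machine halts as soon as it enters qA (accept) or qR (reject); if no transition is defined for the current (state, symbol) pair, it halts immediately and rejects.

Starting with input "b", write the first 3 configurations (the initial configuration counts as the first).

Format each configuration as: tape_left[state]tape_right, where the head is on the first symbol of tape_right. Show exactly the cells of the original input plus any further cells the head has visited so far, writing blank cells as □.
Step 0: [q0]b (head at position 0)
Step 1: δ(q0, b) = (q0, □, R)  ⊢  □[q0]□ (head at position 1)
Step 2: δ(q0, □) = (qA, □, R)  ⊢  □□[qA]□ (head at position 2)

Final answer: [q0]b ⊢ □[q0]□ ⊢ □□[qA]□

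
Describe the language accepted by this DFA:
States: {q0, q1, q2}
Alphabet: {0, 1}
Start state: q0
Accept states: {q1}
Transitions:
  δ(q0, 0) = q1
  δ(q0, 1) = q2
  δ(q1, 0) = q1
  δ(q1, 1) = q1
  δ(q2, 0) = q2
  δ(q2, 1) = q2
Analyzing the DFA structure:
Start state: q0
Accept states: {q1}
Interpreting what each state remembers (checking against the transitions):
  q0: nothing has been read yet
  q1: the first symbol was 0
  q2: the first symbol was 1 (trap state)
  δ(q0, 0): in q0 (nothing has been read yet), after reading 0 we have: the first symbol was 0 → q1
  δ(q0, 1): in q0 (nothing has been read yet), after reading 1 we have: the first symbol was 1 (trap state) → q2
  δ(q1, 0): in q1 (the first symbol was 0), after reading 0 we have: the first symbol was 0 → q1
  δ(q1, 1): in q1 (the first symbol was 0), after reading 1 we have: the first symbol was 0 → q1
  δ(q2, 0): in q2 (the first symbol was 1 (trap state)), after reading 0 we have: the first symbol was 1 (trap state) → q2
  δ(q2, 1): in q2 (the first symbol was 1 (trap state)), after reading 1 we have: the first symbol was 1 (trap state) → q2
A string is accepted iff it ends in {q1}, i.e. the first symbol was 0.
Language: All binary strings starting with 0

Final answer: All binary strings starting with 0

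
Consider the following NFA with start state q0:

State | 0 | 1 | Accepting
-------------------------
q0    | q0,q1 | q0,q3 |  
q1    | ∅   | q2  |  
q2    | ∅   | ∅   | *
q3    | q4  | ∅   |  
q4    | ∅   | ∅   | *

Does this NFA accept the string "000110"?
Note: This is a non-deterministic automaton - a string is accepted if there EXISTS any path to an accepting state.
Track the set of states the NFA could be in: start {q0}
Read '0': {q0} → {q0, q1}
Read '0': {q0, q1} → {q0, q1}
Read '0': {q0, q1} → {q0, q1}
Read '1': {q0, q1} → {q0, q2, q3}
Read '1': {q0, q2, q3} → {q0, q3}
Read '0': {q0, q3} → {q0, q1, q4}
Final set {q0, q1, q4} contains accepting state(s) {q4} → accepted.

Final answer: Yes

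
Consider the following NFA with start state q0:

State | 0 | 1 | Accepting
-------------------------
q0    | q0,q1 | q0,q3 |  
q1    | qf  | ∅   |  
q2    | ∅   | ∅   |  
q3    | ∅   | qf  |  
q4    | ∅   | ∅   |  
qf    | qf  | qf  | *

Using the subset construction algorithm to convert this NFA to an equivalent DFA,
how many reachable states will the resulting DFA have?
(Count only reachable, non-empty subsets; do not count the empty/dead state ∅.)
Start subset: {q0}
{q0}: on 0 → {q0, q1}, on 1 → {q0, q3}
{q0, q1}: on 0 → {q0, q1, qf}, on 1 → {q0, q3}
{q0, q3}: on 0 → {q0, q1}, on 1 → {q0, q3, qf}
{q0, q1, qf}: on 0 → {q0, q1, qf}, on 1 → {q0, q3, qf}
{q0, q3, qf}: on 0 → {q0, q1, qf}, on 1 → {q0, q3, qf}
Reachable non-empty subsets: {q0}, {q0, q1}, {q0, q3}, {q0, q1, qf}, {q0, q3, qf} — 5 in total.

Final answer: 5 states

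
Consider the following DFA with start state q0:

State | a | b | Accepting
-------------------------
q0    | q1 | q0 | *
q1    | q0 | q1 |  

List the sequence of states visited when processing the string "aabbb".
q0 → q1 → q0 → q0 → q0 → q0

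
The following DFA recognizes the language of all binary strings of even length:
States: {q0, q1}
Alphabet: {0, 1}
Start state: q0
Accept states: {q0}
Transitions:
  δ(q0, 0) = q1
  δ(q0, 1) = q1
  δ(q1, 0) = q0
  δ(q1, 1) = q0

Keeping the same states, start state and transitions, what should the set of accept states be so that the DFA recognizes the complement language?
The DFA is complete (every state has a transition on every symbol), so the complement
is recognized by the same DFA with accepting and non-accepting states swapped.
Original accept states: {q0}
Complement accept states = All states - Original accept states
= {q0, q1} - {q0}
= {q1}
Complement language: strings of ODD length

Final answer: {q1}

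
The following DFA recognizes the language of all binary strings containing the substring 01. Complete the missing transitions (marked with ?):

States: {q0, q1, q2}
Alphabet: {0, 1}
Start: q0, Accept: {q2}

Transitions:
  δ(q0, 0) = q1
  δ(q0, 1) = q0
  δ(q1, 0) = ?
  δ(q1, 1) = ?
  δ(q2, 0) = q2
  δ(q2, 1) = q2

What each state remembers (consistent with the given transitions and accept states):
  q0: 01 not seen yet and the last symbol was not 0
  q1: 01 not seen yet and the last symbol was 0
  q2: the substring 01 has already been seen
Filling in the missing entries:
  δ(q1, 0): in q1 (01 not seen yet and the last symbol was 0), after reading 0 we have: 01 not seen yet and the last symbol was 0 → q1
  δ(q1, 1): in q1 (01 not seen yet and the last symbol was 0), after reading 1 we have: the substring 01 has already been seen → q2

Final answer: δ(q1, 0) = q1; δ(q1, 1) = q2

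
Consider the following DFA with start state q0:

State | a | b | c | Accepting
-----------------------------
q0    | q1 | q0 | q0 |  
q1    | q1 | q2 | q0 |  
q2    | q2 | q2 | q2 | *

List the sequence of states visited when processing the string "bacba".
q0 → q0 → q1 → q0 → q0 → q1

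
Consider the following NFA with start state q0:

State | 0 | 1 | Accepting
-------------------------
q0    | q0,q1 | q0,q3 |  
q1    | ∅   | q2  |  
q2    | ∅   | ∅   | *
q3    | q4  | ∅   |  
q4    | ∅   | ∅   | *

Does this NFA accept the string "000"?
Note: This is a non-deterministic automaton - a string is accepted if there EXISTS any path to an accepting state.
Track the set of states the NFA could be in: start {q0}
Read '0': {q0} → {q0, q1}
Read '0': {q0, q1} → {q0, q1}
Read '0': {q0, q1} → {q0, q1}
Final set {q0, q1} contains no accepting state → rejected.

Final answer: No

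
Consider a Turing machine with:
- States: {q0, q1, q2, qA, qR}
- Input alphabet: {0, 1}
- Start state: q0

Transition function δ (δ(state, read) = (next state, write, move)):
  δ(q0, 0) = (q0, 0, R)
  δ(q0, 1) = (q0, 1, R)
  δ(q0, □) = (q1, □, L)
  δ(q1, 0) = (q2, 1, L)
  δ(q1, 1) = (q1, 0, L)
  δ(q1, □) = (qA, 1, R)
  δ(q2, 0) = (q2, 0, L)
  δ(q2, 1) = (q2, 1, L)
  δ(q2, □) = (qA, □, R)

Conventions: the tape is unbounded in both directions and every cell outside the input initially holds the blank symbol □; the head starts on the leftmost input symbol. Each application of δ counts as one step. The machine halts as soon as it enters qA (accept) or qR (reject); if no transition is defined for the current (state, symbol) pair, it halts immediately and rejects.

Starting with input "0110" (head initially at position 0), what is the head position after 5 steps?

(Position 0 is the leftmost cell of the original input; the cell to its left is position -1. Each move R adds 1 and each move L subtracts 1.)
Step 0: [q0]0110 (head at position 0)
Step 1: δ(q0, 0) = (q0, 0, R)  ⊢  0[q0]110 (head at position 1)
Step 2: δ(q0, 1) = (q0, 1, R)  ⊢  01[q0]10 (head at position 2)
Step 3: δ(q0, 1) = (q0, 1, R)  ⊢  011[q0]0 (head at position 3)
Step 4: δ(q0, 0) = (q0, 0, R)  ⊢  0110[q0]□ (head at position 4)
Step 5: δ(q0, □) = (q1, □, L)  ⊢  011[q1]0□ (head at position 3)
Head position after 5 steps: 3

Final answer: Position 3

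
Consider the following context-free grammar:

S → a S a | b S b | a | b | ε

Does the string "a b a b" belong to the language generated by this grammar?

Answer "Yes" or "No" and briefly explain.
Every production places the same symbol at both ends (or yields a single symbol / ε), so every derived string is a palindrome. a b a b reversed is b a b a ≠ a b a b, so it is not a palindrome and cannot be derived (already the first step fails: the string starts with a but ends with b, so neither S → a S a nor S → b S b fits).

Final answer: No - no valid derivation exists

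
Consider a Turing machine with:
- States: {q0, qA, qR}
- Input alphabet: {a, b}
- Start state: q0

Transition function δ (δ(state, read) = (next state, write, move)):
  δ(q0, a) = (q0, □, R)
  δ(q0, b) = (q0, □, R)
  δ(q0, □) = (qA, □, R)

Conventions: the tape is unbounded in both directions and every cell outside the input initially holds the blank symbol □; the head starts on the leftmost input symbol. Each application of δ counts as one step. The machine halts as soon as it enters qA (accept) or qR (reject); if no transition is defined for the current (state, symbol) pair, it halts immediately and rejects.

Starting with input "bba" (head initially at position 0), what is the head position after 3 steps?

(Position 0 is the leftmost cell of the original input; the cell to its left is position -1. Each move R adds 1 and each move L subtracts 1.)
Step 0: [q0]bba (head at position 0)
Step 1: δ(q0, b) = (q0, □, R)  ⊢  □[q0]ba (head at position 1)
Step 2: δ(q0, b) = (q0, □, R)  ⊢  □□[q0]a (head at position 2)
Step 3: δ(q0, a) = (q0, □, R)  ⊢  □□□[q0]□ (head at position 3)
Head position after 3 steps: 3

Final answer: Position 3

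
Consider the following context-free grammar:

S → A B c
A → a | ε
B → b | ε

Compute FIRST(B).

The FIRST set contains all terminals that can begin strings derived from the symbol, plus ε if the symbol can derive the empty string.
B → b contributes b; B → ε makes B nullable, contributing ε. FIRST(B) = {b, ε}.

Final answer: {b, ε}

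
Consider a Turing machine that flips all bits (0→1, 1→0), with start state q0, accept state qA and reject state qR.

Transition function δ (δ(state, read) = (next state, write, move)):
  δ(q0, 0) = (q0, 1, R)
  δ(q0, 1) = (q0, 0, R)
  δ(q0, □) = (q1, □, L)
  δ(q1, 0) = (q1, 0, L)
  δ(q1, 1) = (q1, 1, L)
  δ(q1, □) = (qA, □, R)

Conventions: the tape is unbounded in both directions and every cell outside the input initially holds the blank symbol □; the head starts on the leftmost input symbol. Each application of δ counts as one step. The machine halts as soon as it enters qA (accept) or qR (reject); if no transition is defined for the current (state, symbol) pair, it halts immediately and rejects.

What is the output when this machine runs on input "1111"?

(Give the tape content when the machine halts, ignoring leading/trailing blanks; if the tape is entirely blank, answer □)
Step 0: [q0]1111 (head at position 0)
Step 1: δ(q0, 1) = (q0, 0, R)  ⊢  0[q0]111 (head at position 1)
Step 2: δ(q0, 1) = (q0, 0, R)  ⊢  00[q0]11 (head at position 2)
Step 3: δ(q0, 1) = (q0, 0, R)  ⊢  000[q0]1 (head at position 3)
Step 4: δ(q0, 1) = (q0, 0, R)  ⊢  0000[q0]□ (head at position 4)
Step 5: δ(q0, □) = (q1, □, L)  ⊢  000[q1]0□ (head at position 3)
Step 6: δ(q1, 0) = (q1, 0, L)  ⊢  00[q1]00□ (head at position 2)
Step 7: δ(q1, 0) = (q1, 0, L)  ⊢  0[q1]000□ (head at position 1)
Step 8: δ(q1, 0) = (q1, 0, L)  ⊢  [q1]0000□ (head at position 0)
Step 9: δ(q1, 0) = (q1, 0, L)  ⊢  [q1]□0000□ (head at position -1)
Step 10: δ(q1, □) = (qA, □, R)  ⊢  □[qA]0000□ (head at position 0)
The machine is in qA, so it halts and accepts.
Tape content when halted (ignoring surrounding blanks): 0000

Final answer: Output: 0000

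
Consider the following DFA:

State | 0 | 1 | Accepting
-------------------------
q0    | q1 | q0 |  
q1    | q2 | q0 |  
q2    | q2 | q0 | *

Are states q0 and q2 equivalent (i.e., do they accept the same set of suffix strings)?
Try the suffix ε (the empty string).
From q0: q0 — not accepting.
From q2: q2 — accepting.
The two states disagree on this suffix, so they are not equivalent.

Final answer: No. Distinguishing string: ε (the empty string) - accepted from q2 but not from q0.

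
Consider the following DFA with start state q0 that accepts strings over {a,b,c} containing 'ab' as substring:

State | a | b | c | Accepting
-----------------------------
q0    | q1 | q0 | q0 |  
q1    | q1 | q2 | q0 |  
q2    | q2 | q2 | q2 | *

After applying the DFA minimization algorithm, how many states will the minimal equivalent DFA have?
All 3 states are reachable from q0, so none can be removed as unreachable.
Table-filling: first mark every (accepting, non-accepting) pair as distinguishable (accepting: {q2}; non-accepting: {q0, q1}).
Round 1: (q0, q1) on 'b' go to q0 and q2, already distinguishable → mark.
Every pair of states is distinguishable, so the DFA is already minimal.
Equivalence classes: {q0}, {q1}, {q2} → 3 states.

Final answer: 3 states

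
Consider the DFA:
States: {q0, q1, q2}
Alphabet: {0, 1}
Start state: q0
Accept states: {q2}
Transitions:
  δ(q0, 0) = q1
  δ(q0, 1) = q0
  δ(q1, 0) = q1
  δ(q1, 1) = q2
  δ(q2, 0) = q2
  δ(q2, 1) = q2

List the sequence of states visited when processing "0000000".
Starting at q0
Read '0': q0 -> q1
Read '0': q1 -> q1
Read '0': q1 -> q1
Read '0': q1 -> q1
Read '0': q1 -> q1
Read '0': q1 -> q1
Read '0': q1 -> q1

Final answer: q0 -> q1 -> q1 -> q1 -> q1 -> q1 -> q1 -> q1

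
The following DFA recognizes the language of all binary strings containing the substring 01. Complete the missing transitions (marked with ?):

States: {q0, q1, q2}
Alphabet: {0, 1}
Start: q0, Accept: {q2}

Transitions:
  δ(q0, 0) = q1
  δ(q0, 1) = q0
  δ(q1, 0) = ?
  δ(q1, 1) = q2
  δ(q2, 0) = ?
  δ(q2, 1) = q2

What each state remembers (consistent with the given transitions and accept states):
  q0: 01 not seen yet and the last symbol was not 0
  q1: 01 not seen yet and the last symbol was 0
  q2: the substring 01 has already been seen
Filling in the missing entries:
  δ(q1, 0): in q1 (01 not seen yet and the last symbol was 0), after reading 0 we have: 01 not seen yet and the last symbol was 0 → q1
  δ(q2, 0): in q2 (the substring 01 has already been seen), after reading 0 we have: the substring 01 has already been seen → q2

Final answer: δ(q1, 0) = q1; δ(q2, 0) = q2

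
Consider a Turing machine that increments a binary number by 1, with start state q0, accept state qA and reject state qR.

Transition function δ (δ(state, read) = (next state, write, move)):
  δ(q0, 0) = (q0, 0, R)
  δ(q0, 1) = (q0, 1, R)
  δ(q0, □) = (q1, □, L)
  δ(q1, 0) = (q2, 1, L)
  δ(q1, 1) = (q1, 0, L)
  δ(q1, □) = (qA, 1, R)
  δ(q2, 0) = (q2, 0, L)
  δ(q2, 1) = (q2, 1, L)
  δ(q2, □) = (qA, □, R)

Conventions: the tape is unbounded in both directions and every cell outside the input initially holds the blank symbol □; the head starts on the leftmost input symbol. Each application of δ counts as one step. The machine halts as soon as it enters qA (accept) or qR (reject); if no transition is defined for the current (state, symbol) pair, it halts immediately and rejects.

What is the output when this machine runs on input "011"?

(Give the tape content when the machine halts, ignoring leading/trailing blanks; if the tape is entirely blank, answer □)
Step 0: [q0]011 (head at position 0)
Step 1: δ(q0, 0) = (q0, 0, R)  ⊢  0[q0]11 (head at position 1)
Step 2: δ(q0, 1) = (q0, 1, R)  ⊢  01[q0]1 (head at position 2)
Step 3: δ(q0, 1) = (q0, 1, R)  ⊢  011[q0]□ (head at position 3)
Step 4: δ(q0, □) = (q1, □, L)  ⊢  01[q1]1□ (head at position 2)
Step 5: δ(q1, 1) = (q1, 0, L)  ⊢  0[q1]10□ (head at position 1)
Step 6: δ(q1, 1) = (q1, 0, L)  ⊢  [q1]000□ (head at position 0)
Step 7: δ(q1, 0) = (q2, 1, L)  ⊢  [q2]□100□ (head at position -1)
Step 8: δ(q2, □) = (qA, □, R)  ⊢  □[qA]100□ (head at position 0)
The machine is in qA, so it halts and accepts.
Tape content when halted (ignoring surrounding blanks): 100

Final answer: Output: 100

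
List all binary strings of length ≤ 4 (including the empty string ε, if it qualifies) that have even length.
Checking every binary string of length 0 to 4:
  Length 0: accepted: ε | rejected: (none)
  Length 1: accepted: (none) | rejected: 0, 1
  Length 2: accepted: 00, 01, 10, 11 | rejected: (none)
  Length 3: accepted: (none) | rejected: 000, 001, 010, 011, 100, 101, 110, 111
  Length 4: accepted: 0000, 0001, 0010, 0011, 0100, 0101, 0110, 0111, 1000, 1001, 1010, 1011, 1100, 1101, 1110, 1111 | rejected: (none)
Total: 21 string(s).

Final answer: ε, 00, 01, 10, 11, 0000, 0001, 0010, 0011, 0100, 0101, 0110, 0111, 1000, 1001, 1010, 1011, 1100, 1101, 1110, 1111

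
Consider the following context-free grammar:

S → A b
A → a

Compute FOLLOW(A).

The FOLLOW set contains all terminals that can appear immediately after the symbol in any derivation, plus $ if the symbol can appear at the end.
A occurs only in S → A b, where it is immediately followed by the terminal b. So FOLLOW(A) = {b}.

Final answer: {b}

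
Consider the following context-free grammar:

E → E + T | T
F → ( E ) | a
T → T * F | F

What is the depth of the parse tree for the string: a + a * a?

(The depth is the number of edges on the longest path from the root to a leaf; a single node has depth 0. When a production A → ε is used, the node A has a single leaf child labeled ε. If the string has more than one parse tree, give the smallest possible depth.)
The grammar is unambiguous; the parse tree of a + a * a is:
E → E + T at the root (depth 0).
  Left E (depth 1) → T (2) → F (3) → a (4).
  Right T (depth 1) → T * F; that T (2) → F (3) → a (4); F (2) → a (3).
The longest root-to-leaf paths have 4 edges.
Depth = 4.

Final answer: 4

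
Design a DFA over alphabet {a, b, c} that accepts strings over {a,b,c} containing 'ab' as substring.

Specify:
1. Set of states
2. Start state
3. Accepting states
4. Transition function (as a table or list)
One valid DFA (any DFA recognizing the same language is acceptable):
States: {q0, q1, q2}
Start: q0
Accepting: {q2}
Transitions (accepting states marked with *):
State | a | b | c | Accepting
-----------------------------
q0    | q1 | q0 | q0 |  
q1    | q1 | q2 | q0 |  
q2    | q2 | q2 | q2 | *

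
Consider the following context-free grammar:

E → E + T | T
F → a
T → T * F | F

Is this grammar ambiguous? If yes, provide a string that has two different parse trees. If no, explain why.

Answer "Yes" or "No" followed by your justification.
This is the standard stratified expression grammar: '+' is introduced only by the left-recursive rule E → E + T and '*' only by the left-recursive rule T → T * F, with F → a. For any string, the last '+' must be the one produced at the root E (everything after it is a T containing no '+'), and likewise within each T the last '*' is produced at its root. This fixes the parse tree uniquely (left-associative, '*' binding tighter than '+'), so every string has exactly one parse tree.

Final answer: No - the grammar is unambiguous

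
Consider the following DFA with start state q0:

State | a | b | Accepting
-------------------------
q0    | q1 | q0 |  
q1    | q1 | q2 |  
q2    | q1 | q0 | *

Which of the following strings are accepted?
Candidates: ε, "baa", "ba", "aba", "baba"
ε: q0; q0 is not accepting → rejected
"baa": q0 → q0 → q1 → q1; q1 is not accepting → rejected
"ba": q0 → q0 → q1; q1 is not accepting → rejected
"aba": q0 → q1 → q2 → q1; q1 is not accepting → rejected
"baba": q0 → q0 → q1 → q2 → q1; q1 is not accepting → rejected

Final answer: None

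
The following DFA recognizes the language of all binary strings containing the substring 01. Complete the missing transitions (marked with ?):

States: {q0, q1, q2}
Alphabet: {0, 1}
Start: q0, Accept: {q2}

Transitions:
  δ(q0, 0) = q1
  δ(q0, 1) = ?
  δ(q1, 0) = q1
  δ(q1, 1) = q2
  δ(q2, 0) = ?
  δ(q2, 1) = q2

What each state remembers (consistent with the given transitions and accept states):
  q0: 01 not seen yet and the last symbol was not 0
  q1: 01 not seen yet and the last symbol was 0
  q2: the substring 01 has already been seen
Filling in the missing entries:
  δ(q0, 1): in q0 (01 not seen yet and the last symbol was not 0), after reading 1 we have: 01 not seen yet and the last symbol was not 0 → q0
  δ(q2, 0): in q2 (the substring 01 has already been seen), after reading 0 we have: the substring 01 has already been seen → q2

Final answer: δ(q0, 1) = q0; δ(q2, 0) = q2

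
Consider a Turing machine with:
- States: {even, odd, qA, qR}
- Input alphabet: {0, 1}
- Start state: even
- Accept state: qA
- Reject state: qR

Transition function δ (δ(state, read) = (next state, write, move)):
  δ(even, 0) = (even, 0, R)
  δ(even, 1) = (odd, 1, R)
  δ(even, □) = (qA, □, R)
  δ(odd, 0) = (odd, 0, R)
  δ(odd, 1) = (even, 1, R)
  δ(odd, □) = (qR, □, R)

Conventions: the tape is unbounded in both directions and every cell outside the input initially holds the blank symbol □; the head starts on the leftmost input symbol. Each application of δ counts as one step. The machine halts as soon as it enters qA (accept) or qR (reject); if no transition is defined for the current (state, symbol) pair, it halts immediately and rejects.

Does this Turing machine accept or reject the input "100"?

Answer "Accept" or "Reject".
Step 0: [even]100 (head at position 0)
Step 1: δ(even, 1) = (odd, 1, R)  ⊢  1[odd]00 (head at position 1)
Step 2: δ(odd, 0) = (odd, 0, R)  ⊢  10[odd]0 (head at position 2)
Step 3: δ(odd, 0) = (odd, 0, R)  ⊢  100[odd]□ (head at position 3)
Step 4: δ(odd, □) = (qR, □, R)  ⊢  100□[qR]□ (head at position 4)
The machine is in qR, so it halts and rejects.

Final answer: Reject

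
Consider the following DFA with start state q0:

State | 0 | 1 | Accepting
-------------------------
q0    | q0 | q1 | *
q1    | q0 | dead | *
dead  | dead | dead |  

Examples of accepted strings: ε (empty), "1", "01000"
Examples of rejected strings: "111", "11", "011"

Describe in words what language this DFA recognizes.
binary strings with no two consecutive 1s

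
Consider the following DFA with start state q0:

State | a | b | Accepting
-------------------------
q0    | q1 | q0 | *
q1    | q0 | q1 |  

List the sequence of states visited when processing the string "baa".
q0 → q0 → q1 → q0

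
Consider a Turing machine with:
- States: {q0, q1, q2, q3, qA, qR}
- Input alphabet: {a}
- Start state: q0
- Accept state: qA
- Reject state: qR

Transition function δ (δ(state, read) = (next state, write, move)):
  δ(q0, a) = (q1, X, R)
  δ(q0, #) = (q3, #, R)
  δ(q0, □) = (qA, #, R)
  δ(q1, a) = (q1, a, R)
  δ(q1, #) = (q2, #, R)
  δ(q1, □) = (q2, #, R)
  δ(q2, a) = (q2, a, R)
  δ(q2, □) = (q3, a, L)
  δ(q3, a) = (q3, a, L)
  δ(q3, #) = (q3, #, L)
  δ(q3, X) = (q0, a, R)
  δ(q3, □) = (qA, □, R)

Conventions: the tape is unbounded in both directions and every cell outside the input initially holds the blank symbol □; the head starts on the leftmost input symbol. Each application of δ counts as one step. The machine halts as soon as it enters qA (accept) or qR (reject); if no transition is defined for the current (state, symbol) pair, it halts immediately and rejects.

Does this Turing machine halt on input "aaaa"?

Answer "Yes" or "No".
Trace (configuration after each step, as tape_left[state]tape_right with head position):
Step 0: [q0]aaaa (head at position 0)
Step 1: X[q1]aaa (head 1)
Step 2: Xa[q1]aa (head 2)
Step 3: Xaa[q1]a (head 3)
Step 4: Xaaa[q1]□ (head 4)
Step 5: Xaaa#[q2]□ (head 5)
Step 6: Xaaa[q3]#a (head 4)
Step 7: Xaa[q3]a#a (head 3)
Step 8: Xa[q3]aa#a (head 2)
Step 9: X[q3]aaa#a (head 1)
Step 10: [q3]Xaaa#a (head 0)
Step 11: a[q0]aaa#a (head 1)
Step 12: aX[q1]aa#a (head 2)
Step 13: aXa[q1]a#a (head 3)
Step 14: aXaa[q1]#a (head 4)
Step 15: aXaa#[q2]a (head 5)
Step 16: aXaa#a[q2]□ (head 6)
Step 17: aXaa#[q3]aa (head 5)
Step 18: aXaa[q3]#aa (head 4)
Step 19: aXa[q3]a#aa (head 3)
Step 20: aX[q3]aa#aa (head 2)
Step 21: a[q3]Xaa#aa (head 1)
Step 22: aa[q0]aa#aa (head 2)
Step 23: aaX[q1]a#aa (head 3)
Step 24: aaXa[q1]#aa (head 4)
Step 25: aaXa#[q2]aa (head 5)
Step 26: aaXa#a[q2]a (head 6)
Step 27: aaXa#aa[q2]□ (head 7)
Step 28: aaXa#a[q3]aa (head 6)
Step 29: aaXa#[q3]aaa (head 5)
Step 30: aaXa[q3]#aaa (head 4)
Step 31: aaX[q3]a#aaa (head 3)
Step 32: aa[q3]Xa#aaa (head 2)
Step 33: aaa[q0]a#aaa (head 3)
Step 34: aaaX[q1]#aaa (head 4)
Step 35: aaaX#[q2]aaa (head 5)
Step 36: aaaX#a[q2]aa (head 6)
Step 37: aaaX#aa[q2]a (head 7)
Step 38: aaaX#aaa[q2]□ (head 8)
Step 39: aaaX#aa[q3]aa (head 7)
Step 40: aaaX#a[q3]aaa (head 6)
Step 41: aaaX#[q3]aaaa (head 5)
Step 42: aaaX[q3]#aaaa (head 4)
Step 43: aaa[q3]X#aaaa (head 3)
Step 44: aaaa[q0]#aaaa (head 4)
Step 45: aaaa#[q3]aaaa (head 5)
Step 46: aaaa[q3]#aaaa (head 4)
Step 47: aaa[q3]a#aaaa (head 3)
Step 48: aa[q3]aa#aaaa (head 2)
Step 49: a[q3]aaa#aaaa (head 1)
Step 50: [q3]aaaa#aaaa (head 0)
Step 51: [q3]□aaaa#aaaa (head -1)
Step 52: □[qA]aaaa#aaaa (head 0)
The machine is in qA, so it halts and accepts.
It halts after 52 steps.

Final answer: Yes - halts after 52 steps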